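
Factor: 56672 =2^5 * 7^1*11^1*23^1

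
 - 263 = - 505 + 242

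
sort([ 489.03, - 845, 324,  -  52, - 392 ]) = [ - 845,-392, - 52,324,489.03] 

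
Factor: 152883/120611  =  3^2*29^( - 1)*4159^(-1)*16987^1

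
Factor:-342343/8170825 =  - 5^( -2 )*13^( - 1)*31^( - 1 ) * 811^(- 1)*342343^1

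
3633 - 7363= - 3730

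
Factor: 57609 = 3^2*37^1 * 173^1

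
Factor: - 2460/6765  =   - 2^2*  11^( - 1 ) = -  4/11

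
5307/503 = 5307/503 = 10.55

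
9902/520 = 19+11/260 = 19.04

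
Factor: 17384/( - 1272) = -3^(  -  1 )*41^1 = - 41/3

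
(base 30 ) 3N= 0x71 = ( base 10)113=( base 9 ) 135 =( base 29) 3q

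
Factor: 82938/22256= 2^(-3 )*3^1*13^(-1)*23^1*107^(-1)*601^1 = 41469/11128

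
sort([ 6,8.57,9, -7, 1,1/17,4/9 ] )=[ - 7, 1/17,4/9,1, 6,8.57,9]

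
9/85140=1/9460=0.00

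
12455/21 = 12455/21 = 593.10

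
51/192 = 17/64 = 0.27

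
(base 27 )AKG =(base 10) 7846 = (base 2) 1111010100110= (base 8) 17246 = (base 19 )12DI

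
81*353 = 28593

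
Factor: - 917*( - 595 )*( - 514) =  - 280446110= - 2^1*5^1*7^2*17^1*131^1*257^1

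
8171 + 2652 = 10823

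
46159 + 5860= 52019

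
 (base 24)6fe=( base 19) ABB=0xEF6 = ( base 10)3830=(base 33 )3H2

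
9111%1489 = 177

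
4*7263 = 29052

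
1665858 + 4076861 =5742719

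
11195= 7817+3378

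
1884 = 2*942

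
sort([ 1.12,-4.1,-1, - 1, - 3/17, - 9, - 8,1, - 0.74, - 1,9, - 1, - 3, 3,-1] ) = [  -  9,-8, - 4.1, - 3, -1, - 1 , - 1, - 1, - 1,  -  0.74,-3/17, 1,1.12, 3, 9]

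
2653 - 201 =2452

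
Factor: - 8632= -2^3 * 13^1 * 83^1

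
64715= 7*9245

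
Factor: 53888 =2^7*421^1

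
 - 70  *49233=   -  3446310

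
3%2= 1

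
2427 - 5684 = - 3257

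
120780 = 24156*5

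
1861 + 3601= 5462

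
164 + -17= 147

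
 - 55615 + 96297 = 40682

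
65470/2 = 32735 = 32735.00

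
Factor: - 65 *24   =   - 2^3*3^1*5^1*13^1 = -  1560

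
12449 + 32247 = 44696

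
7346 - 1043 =6303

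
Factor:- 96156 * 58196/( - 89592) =2^1*3^1*2671^1*3733^(-1 )*14549^1  =  233162274/3733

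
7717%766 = 57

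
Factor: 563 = 563^1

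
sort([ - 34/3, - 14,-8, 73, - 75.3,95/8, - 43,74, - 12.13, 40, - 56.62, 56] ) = [-75.3, - 56.62, - 43, - 14,-12.13, - 34/3  ,- 8,95/8,40, 56, 73, 74]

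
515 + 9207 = 9722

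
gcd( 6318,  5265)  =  1053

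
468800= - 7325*( - 64)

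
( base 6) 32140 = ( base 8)10434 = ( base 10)4380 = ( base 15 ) 1470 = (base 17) f2b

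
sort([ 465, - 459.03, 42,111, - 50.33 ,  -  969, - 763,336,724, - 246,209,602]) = [ - 969,- 763, - 459.03, - 246,-50.33,  42, 111,209, 336,465,602,724]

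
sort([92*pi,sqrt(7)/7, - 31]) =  [ - 31,sqrt(7) /7, 92*pi] 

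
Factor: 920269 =7^3*2683^1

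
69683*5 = 348415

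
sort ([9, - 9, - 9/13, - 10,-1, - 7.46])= [ - 10, - 9, - 7.46, - 1, - 9/13,9]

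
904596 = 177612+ 726984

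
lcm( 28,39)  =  1092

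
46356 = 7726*6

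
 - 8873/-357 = 24 + 305/357 = 24.85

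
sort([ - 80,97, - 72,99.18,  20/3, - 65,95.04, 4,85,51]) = [ - 80, - 72, - 65, 4,20/3, 51, 85,95.04, 97,99.18]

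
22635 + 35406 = 58041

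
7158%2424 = 2310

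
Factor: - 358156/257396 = -17^1*23^1*281^( - 1) =- 391/281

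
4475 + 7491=11966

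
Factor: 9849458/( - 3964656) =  - 4924729/1982328 = - 2^(-3 )*3^( - 1 )*109^1*151^( - 1 )*547^(-1) * 45181^1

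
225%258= 225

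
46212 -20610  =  25602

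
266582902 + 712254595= 978837497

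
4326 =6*721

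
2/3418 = 1/1709=   0.00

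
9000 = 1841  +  7159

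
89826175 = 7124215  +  82701960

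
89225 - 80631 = 8594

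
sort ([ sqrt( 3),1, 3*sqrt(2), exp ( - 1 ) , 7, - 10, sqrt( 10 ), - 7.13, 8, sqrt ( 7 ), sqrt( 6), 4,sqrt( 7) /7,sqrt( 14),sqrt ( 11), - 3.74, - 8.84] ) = [-10, - 8.84, - 7.13,  -  3.74, exp(-1), sqrt( 7)/7, 1,sqrt (3), sqrt(6),sqrt( 7), sqrt( 10),sqrt( 11 ), sqrt( 14 ), 4,3*sqrt ( 2), 7 , 8]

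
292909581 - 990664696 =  -697755115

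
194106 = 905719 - 711613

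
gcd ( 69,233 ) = 1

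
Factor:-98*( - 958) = 93884  =  2^2*7^2*479^1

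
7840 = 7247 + 593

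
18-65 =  - 47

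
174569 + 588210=762779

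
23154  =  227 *102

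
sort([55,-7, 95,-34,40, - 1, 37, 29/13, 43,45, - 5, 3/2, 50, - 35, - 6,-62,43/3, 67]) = [ - 62, -35,- 34,-7,-6,-5, - 1, 3/2,29/13,43/3,  37, 40, 43,45, 50,  55, 67, 95 ]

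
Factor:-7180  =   - 2^2* 5^1*359^1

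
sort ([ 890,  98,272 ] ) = [ 98,  272,890 ]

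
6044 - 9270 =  - 3226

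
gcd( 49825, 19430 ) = 5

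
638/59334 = 1/93 = 0.01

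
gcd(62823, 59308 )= 1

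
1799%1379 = 420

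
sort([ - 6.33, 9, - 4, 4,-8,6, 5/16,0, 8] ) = [ - 8, - 6.33, - 4 , 0,  5/16, 4, 6, 8, 9] 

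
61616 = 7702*8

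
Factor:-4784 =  -2^4*13^1*23^1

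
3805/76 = 3805/76= 50.07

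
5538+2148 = 7686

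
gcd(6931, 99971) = 1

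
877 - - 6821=7698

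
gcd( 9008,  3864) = 8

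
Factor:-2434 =-2^1*1217^1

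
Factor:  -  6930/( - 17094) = 15/37  =  3^1*5^1*37^( - 1 )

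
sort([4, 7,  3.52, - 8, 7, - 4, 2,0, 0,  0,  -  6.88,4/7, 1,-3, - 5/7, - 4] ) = [ - 8 ,  -  6.88,-4, - 4,- 3, - 5/7,0, 0, 0, 4/7, 1, 2, 3.52,4, 7,7 ]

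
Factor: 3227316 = 2^2 * 3^1*131^1*2053^1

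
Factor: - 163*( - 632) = 103016=2^3*79^1*163^1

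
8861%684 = 653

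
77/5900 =77/5900 = 0.01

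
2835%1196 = 443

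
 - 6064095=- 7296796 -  - 1232701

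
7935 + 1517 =9452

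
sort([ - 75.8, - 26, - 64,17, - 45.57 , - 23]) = [ -75.8,-64,-45.57, - 26, - 23,17]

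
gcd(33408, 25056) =8352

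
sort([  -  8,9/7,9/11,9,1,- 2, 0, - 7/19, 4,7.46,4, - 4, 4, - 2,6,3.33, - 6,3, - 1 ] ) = [ - 8, - 6, - 4,-2, - 2, - 1, - 7/19,0,9/11,1,9/7,3,3.33,4 , 4, 4,6,  7.46,9]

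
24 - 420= - 396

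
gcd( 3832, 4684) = 4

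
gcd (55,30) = 5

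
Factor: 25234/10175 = 2^1 * 5^( - 2 ) *31^1 = 62/25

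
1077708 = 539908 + 537800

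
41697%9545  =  3517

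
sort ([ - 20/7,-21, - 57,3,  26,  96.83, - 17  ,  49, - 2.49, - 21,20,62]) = [ - 57, - 21, - 21, - 17, - 20/7, - 2.49,  3,20,26,49,62,96.83] 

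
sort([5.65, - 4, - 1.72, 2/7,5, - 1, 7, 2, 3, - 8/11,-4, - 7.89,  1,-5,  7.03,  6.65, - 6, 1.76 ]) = [ - 7.89, - 6 ,  -  5, - 4, - 4,-1.72, - 1, - 8/11, 2/7,  1, 1.76, 2, 3, 5 , 5.65,6.65, 7 , 7.03]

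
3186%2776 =410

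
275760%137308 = 1144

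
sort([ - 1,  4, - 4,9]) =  [ - 4, -1 , 4, 9]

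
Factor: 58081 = 241^2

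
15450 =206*75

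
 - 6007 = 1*( - 6007)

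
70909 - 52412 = 18497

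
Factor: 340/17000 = 2^( - 1)*5^( - 2) = 1/50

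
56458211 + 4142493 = 60600704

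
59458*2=118916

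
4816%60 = 16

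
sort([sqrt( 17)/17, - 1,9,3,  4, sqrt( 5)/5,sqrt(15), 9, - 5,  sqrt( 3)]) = [ - 5, - 1,sqrt( 17)/17,sqrt (5) /5,  sqrt( 3 ),  3, sqrt(15),  4,9,9]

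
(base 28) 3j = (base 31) 3A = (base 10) 103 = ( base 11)94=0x67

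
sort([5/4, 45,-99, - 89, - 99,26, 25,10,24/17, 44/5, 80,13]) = [ - 99, - 99,  -  89,5/4, 24/17, 44/5,10,13, 25,26 , 45,80 ] 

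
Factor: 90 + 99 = 3^3*7^1 = 189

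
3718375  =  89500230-85781855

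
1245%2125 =1245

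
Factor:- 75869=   -  75869^1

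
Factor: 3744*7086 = 2^6* 3^3*13^1*1181^1 = 26529984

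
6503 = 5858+645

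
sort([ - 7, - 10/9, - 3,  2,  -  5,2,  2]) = [ - 7, - 5, - 3, - 10/9,  2, 2,2]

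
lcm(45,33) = 495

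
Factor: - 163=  - 163^1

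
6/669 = 2/223 = 0.01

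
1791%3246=1791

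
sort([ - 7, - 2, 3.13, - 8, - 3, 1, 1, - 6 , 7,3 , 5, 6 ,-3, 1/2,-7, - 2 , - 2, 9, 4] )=[ - 8, - 7, - 7, - 6,-3,  -  3, - 2, - 2, - 2 , 1/2, 1,1, 3,  3.13,4,  5,6,  7, 9 ] 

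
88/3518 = 44/1759 = 0.03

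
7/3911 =7/3911 = 0.00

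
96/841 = 96/841= 0.11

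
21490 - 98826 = -77336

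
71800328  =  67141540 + 4658788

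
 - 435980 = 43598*( - 10)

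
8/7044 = 2/1761 = 0.00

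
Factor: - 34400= - 2^5*5^2* 43^1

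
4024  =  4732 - 708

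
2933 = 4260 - 1327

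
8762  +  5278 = 14040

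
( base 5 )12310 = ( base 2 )1110111011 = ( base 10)955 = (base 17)353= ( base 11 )799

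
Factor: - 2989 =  - 7^2*61^1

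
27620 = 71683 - 44063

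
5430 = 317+5113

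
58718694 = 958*61293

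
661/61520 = 661/61520 = 0.01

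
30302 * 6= 181812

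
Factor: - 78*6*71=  - 2^2*3^2*13^1*71^1  =  - 33228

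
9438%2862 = 852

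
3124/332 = 781/83= 9.41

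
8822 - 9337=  - 515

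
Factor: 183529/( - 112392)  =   - 2^ ( - 3)*3^(  -  2 )*7^( - 1 )*823^1 = -823/504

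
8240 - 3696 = 4544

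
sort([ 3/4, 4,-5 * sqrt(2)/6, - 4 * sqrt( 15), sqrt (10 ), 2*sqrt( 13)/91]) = [ - 4 * sqrt( 15), - 5*sqrt(2) /6, 2*sqrt ( 13 ) /91 , 3/4, sqrt(10 ), 4 ]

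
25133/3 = 25133/3 = 8377.67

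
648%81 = 0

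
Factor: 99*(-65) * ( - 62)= 2^1*3^2 * 5^1*11^1 *13^1*31^1 = 398970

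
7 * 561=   3927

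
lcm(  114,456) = 456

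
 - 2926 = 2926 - 5852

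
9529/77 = 9529/77 = 123.75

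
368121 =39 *9439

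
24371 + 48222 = 72593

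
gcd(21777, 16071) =3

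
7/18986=7/18986=0.00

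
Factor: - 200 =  - 2^3*5^2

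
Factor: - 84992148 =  - 2^2*3^2*73^1*32341^1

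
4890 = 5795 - 905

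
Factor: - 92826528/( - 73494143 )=2^5*3^1*17^1*23^1 * 443^( - 1)*2473^1 * 165901^(  -  1 ) 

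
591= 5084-4493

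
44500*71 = 3159500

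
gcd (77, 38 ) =1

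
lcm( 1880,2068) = 20680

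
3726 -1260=2466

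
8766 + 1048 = 9814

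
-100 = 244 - 344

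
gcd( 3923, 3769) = 1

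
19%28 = 19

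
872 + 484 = 1356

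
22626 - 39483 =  - 16857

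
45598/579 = 78 + 436/579  =  78.75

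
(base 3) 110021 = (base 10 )331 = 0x14B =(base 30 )B1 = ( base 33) A1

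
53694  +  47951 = 101645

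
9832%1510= 772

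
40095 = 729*55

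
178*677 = 120506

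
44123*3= 132369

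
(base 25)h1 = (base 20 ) 116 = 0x1aa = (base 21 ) k6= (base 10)426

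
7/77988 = 7/77988 = 0.00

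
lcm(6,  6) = 6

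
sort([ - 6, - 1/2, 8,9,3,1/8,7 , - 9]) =[  -  9, - 6, - 1/2, 1/8,3 , 7 , 8,9]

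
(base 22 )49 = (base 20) 4H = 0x61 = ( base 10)97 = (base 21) 4d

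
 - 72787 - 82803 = - 155590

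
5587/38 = 5587/38 = 147.03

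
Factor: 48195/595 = 81 = 3^4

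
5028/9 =1676/3 = 558.67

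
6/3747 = 2/1249=0.00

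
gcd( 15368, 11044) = 4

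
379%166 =47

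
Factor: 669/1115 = 3^1 * 5^ ( - 1) = 3/5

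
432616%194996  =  42624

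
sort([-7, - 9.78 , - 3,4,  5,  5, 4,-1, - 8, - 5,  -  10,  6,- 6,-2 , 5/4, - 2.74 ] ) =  [  -  10 ,- 9.78, - 8, - 7,  -  6 ,- 5,-3 , -2.74,-2 ,-1, 5/4 , 4, 4,5 , 5, 6] 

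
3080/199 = 15 + 95/199 = 15.48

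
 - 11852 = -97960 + 86108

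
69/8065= 69/8065 = 0.01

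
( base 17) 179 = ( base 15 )1cc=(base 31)de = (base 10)417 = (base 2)110100001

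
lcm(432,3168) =9504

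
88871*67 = 5954357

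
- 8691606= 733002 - 9424608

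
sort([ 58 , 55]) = [ 55, 58] 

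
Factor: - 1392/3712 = - 2^ ( - 3 )*3^1 = - 3/8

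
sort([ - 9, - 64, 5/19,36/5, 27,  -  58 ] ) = [-64,-58,-9, 5/19,36/5,  27]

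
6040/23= 262+14/23 = 262.61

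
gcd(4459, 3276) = 91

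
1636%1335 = 301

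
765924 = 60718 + 705206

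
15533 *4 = 62132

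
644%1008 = 644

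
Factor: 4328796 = 2^2*3^1*181^1*1993^1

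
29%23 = 6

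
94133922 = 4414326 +89719596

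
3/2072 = 3/2072 = 0.00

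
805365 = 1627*495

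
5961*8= 47688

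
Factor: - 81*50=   -  2^1*3^4*5^2 = -  4050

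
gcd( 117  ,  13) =13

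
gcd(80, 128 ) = 16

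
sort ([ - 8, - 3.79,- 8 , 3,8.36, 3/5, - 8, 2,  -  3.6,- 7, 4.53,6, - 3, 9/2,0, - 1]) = [ - 8,  -  8, - 8, - 7,- 3.79, - 3.6, -3, -1,  0, 3/5 , 2,3,9/2,4.53 , 6, 8.36 ] 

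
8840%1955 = 1020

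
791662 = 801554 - 9892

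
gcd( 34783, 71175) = 1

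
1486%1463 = 23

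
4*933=3732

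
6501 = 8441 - 1940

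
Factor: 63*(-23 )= -3^2*7^1*23^1=- 1449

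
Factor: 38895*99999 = 3889461105 = 3^3*5^1*41^1*271^1*2593^1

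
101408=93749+7659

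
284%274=10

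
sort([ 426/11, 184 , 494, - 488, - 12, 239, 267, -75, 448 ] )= [ - 488,-75, - 12,426/11 , 184,239,267,  448, 494] 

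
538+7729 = 8267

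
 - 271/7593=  - 271/7593 = - 0.04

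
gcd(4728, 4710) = 6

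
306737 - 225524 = 81213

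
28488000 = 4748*6000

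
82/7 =82/7 =11.71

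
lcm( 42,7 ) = 42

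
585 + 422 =1007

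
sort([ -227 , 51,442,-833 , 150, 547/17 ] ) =[-833, - 227,547/17,51,150,442]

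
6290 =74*85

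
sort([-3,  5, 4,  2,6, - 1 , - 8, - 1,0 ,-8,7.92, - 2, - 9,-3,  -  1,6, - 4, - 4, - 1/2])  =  [ - 9, - 8, - 8,-4, - 4, - 3,- 3, - 2, - 1, - 1, -1, - 1/2, 0, 2,  4,5 , 6,6, 7.92 ] 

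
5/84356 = 5/84356  =  0.00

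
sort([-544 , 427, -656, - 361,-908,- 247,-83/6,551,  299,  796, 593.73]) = [ - 908, - 656 , - 544, - 361, - 247,- 83/6,  299, 427,551 , 593.73,796]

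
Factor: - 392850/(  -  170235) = 30/13 = 2^1*3^1 * 5^1*13^(-1 ) 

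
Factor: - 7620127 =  -29^1*127^1*2069^1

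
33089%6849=5693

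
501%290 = 211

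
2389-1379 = 1010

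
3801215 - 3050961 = 750254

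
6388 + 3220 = 9608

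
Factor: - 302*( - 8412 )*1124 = 2855436576 = 2^5*3^1*151^1*281^1*701^1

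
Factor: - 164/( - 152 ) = 2^( - 1 )*19^( - 1)*41^1 =41/38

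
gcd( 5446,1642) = 2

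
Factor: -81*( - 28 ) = 2268= 2^2*3^4 * 7^1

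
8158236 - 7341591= 816645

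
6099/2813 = 2 +473/2813 = 2.17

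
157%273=157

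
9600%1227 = 1011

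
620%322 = 298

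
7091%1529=975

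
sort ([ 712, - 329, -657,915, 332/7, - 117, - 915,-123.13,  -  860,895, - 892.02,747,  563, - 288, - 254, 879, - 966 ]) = [ -966, - 915,- 892.02, - 860, - 657, - 329, -288, - 254,- 123.13,-117,332/7, 563,712,747,879, 895, 915]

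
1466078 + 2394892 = 3860970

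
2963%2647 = 316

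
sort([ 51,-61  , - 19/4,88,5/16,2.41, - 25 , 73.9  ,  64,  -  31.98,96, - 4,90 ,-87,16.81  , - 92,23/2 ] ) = [ - 92, - 87,  -  61, - 31.98, - 25, - 19/4, - 4, 5/16,  2.41 , 23/2, 16.81,51,64,73.9,88,  90, 96 ] 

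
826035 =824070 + 1965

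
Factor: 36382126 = 2^1*  11^1*557^1 * 2969^1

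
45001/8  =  45001/8 =5625.12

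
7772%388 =12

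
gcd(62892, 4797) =9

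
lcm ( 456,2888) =8664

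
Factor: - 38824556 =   -  2^2*9706139^1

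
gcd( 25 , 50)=25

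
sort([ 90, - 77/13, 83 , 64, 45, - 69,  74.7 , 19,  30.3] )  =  [ -69, - 77/13,19, 30.3,  45, 64, 74.7, 83,90] 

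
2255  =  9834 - 7579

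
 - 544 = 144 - 688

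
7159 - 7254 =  - 95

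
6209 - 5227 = 982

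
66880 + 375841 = 442721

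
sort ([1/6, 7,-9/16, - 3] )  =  [ - 3, - 9/16,1/6, 7 ] 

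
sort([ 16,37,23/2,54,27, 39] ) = [ 23/2, 16,27,37,39,54] 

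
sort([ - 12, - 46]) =[  -  46, -12] 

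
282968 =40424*7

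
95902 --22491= 118393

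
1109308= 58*19126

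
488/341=488/341 =1.43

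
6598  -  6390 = 208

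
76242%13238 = 10052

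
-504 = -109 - 395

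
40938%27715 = 13223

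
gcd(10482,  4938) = 6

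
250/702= 125/351 = 0.36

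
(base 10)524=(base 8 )1014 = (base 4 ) 20030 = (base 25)KO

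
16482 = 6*2747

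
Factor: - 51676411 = - 31^1* 43^1 *38767^1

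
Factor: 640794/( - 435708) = -803/546= - 2^(- 1)* 3^( - 1)*7^( - 1) * 11^1*13^ (  -  1 )*73^1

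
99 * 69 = 6831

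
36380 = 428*85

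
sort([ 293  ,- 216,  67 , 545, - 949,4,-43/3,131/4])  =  [-949, - 216, -43/3,4,131/4, 67, 293,545 ] 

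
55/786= 55/786= 0.07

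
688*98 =67424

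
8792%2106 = 368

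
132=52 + 80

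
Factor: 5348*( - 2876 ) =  - 15380848 =- 2^4*7^1*191^1*719^1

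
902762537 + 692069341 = 1594831878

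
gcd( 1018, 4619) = 1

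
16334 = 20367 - 4033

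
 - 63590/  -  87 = 730+80/87= 730.92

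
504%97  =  19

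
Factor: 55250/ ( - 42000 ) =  - 221/168 = - 2^(-3 )*3^( - 1) * 7^ ( - 1) * 13^1*17^1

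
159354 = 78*2043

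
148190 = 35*4234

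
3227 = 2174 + 1053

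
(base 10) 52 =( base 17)31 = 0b110100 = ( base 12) 44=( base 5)202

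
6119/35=174 + 29/35 = 174.83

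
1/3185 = 1/3185 = 0.00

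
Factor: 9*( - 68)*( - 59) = 36108 =2^2*3^2*17^1 *59^1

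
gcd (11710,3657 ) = 1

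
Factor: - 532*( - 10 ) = 5320 = 2^3*5^1*7^1*19^1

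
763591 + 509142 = 1272733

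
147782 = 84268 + 63514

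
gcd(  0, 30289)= 30289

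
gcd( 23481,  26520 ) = 3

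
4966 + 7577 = 12543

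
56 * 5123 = 286888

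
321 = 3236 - 2915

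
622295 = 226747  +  395548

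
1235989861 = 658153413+577836448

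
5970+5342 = 11312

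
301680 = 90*3352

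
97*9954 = 965538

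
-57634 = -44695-12939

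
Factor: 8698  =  2^1*4349^1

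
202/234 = 101/117 = 0.86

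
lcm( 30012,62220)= 2551020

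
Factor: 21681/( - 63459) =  - 3^1* 73^1*641^( - 1) = - 219/641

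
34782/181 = 192+30/181 = 192.17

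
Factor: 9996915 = 3^1*5^1*666461^1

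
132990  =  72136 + 60854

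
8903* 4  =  35612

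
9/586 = 9/586 = 0.02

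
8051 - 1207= 6844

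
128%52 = 24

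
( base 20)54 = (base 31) 3b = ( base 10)104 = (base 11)95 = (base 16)68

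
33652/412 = 8413/103 =81.68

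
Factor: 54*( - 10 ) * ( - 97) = 52380 = 2^2*3^3 * 5^1*97^1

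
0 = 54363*0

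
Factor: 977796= 2^2*3^2*157^1 * 173^1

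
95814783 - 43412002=52402781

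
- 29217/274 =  - 29217/274 = - 106.63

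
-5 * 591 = -2955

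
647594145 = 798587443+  - 150993298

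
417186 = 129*3234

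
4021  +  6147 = 10168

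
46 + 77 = 123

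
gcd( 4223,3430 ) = 1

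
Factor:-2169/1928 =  -2^( - 3)*3^2 = -  9/8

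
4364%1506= 1352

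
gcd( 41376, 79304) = 3448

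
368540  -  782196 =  - 413656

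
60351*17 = 1025967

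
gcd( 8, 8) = 8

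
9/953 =9/953 = 0.01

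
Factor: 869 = 11^1*79^1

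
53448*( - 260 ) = -13896480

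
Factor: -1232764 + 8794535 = 7^1 * 389^1*2777^1 = 7561771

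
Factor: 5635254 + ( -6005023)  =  -369769= - 197^1*1877^1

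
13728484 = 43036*319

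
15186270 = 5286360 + 9899910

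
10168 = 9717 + 451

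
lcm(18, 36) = 36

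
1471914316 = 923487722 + 548426594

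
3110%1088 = 934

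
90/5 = 18 = 18.00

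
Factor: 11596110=2^1*3^1*5^1*386537^1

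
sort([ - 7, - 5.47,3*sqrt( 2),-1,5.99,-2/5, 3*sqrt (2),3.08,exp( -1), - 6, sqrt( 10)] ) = [ - 7, - 6 , - 5.47,-1, - 2/5, exp ( - 1),3.08,sqrt( 10), 3*sqrt( 2), 3*sqrt( 2),5.99] 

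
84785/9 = 84785/9 = 9420.56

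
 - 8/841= -1 + 833/841 = - 0.01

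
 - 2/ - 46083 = 2/46083 = 0.00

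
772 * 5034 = 3886248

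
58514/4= 29257/2=14628.50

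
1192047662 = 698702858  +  493344804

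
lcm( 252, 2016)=2016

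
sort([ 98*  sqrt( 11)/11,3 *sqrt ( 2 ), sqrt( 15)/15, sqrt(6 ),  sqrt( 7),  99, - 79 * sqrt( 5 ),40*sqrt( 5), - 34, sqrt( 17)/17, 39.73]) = [  -  79*sqrt( 5), - 34, sqrt( 17)/17,sqrt(15)/15, sqrt( 6 ), sqrt( 7), 3* sqrt(2),  98 * sqrt(11 )/11, 39.73,40*sqrt( 5), 99]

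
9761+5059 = 14820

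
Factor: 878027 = 191^1*4597^1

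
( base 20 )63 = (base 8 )173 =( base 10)123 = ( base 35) 3I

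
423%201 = 21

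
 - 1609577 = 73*( - 22049)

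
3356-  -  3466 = 6822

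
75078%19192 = 17502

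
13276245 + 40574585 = 53850830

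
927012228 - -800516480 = 1727528708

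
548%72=44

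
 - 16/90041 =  - 16/90041 = -0.00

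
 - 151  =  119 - 270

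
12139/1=12139 =12139.00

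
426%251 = 175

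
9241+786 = 10027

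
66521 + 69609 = 136130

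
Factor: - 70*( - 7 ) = 2^1*5^1*7^2=490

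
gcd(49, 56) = 7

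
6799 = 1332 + 5467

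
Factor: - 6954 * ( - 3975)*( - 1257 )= - 34746182550 = - 2^1*3^3*5^2*19^1*53^1*61^1*419^1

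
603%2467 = 603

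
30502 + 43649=74151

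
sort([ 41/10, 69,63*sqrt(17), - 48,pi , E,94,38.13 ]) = [ - 48, E, pi,41/10, 38.13, 69, 94, 63*sqrt ( 17) ]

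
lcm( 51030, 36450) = 255150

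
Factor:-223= - 223^1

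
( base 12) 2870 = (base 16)1254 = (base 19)CII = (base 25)7ch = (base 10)4692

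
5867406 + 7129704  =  12997110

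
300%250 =50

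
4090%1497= 1096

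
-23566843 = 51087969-74654812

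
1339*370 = 495430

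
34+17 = 51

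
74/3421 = 74/3421 = 0.02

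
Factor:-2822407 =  -7^1*191^1*  2111^1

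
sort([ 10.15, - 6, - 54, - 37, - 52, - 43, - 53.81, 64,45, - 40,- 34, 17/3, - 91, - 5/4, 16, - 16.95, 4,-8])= [ - 91, - 54, - 53.81, - 52, - 43, - 40, - 37, - 34, - 16.95, - 8, - 6,-5/4,  4,17/3, 10.15, 16,45, 64 ]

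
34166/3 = 11388 + 2/3 = 11388.67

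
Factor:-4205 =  - 5^1*29^2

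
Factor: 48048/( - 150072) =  - 2^1*7^1 * 11^1*13^( - 1)*37^( - 1 ) = - 154/481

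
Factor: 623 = 7^1*89^1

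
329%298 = 31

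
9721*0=0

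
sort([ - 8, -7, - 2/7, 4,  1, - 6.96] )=[ - 8,  -  7, -6.96, - 2/7, 1,  4] 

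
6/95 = 6/95 = 0.06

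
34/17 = 2  =  2.00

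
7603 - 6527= 1076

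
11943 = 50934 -38991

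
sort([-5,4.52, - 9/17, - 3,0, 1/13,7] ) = [ -5,  -  3, - 9/17, 0,1/13,4.52, 7]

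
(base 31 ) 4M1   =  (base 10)4527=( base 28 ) 5lj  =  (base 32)4df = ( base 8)10657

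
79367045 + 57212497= 136579542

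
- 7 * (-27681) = 193767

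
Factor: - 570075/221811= - 5^2*11^1*107^ ( - 1 )  =  -275/107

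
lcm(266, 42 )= 798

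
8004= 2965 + 5039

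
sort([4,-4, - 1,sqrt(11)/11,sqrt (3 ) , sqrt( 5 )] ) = [ - 4, - 1, sqrt( 11)/11,sqrt( 3 ),sqrt(5),4]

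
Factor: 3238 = 2^1*1619^1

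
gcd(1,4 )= 1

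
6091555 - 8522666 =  - 2431111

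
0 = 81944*0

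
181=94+87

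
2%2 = 0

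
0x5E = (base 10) 94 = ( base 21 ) 4a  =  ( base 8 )136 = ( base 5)334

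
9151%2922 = 385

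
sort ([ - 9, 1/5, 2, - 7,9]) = [-9,-7,1/5, 2,9] 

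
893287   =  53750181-52856894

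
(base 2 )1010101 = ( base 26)37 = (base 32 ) 2L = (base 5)320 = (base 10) 85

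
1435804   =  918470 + 517334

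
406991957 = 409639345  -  2647388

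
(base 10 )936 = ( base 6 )4200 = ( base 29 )138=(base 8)1650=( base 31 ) U6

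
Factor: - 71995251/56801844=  - 2^( - 2)*3^(-2)*11^( - 1)*137^( - 1) *349^( - 1)*23998417^1 = - 23998417/18933948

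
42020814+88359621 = 130380435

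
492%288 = 204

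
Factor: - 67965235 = -5^1*13^1*17^1*61507^1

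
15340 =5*3068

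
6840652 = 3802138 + 3038514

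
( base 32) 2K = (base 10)84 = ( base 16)54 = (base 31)2m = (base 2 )1010100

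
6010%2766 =478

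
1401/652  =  2 + 97/652=2.15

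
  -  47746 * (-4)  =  190984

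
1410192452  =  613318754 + 796873698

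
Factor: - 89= - 89^1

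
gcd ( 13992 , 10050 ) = 6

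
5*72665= 363325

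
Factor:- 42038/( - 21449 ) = 2^1*89^ (-1) * 241^( -1) * 21019^1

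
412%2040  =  412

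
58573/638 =58573/638 = 91.81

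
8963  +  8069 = 17032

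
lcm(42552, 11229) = 808488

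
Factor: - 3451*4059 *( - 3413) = 47807969517 = 3^2 * 7^1*11^1 * 17^1 * 29^1 * 41^1 *3413^1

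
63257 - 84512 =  -21255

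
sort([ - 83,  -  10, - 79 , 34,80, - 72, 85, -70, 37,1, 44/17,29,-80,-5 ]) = [-83, - 80, - 79,-72, -70, - 10, - 5,  1, 44/17,  29,34,37, 80, 85]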